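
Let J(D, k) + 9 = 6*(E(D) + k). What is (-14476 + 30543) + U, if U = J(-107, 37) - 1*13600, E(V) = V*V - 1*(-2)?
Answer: 71386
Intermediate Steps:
E(V) = 2 + V² (E(V) = V² + 2 = 2 + V²)
J(D, k) = 3 + 6*k + 6*D² (J(D, k) = -9 + 6*((2 + D²) + k) = -9 + 6*(2 + k + D²) = -9 + (12 + 6*k + 6*D²) = 3 + 6*k + 6*D²)
U = 55319 (U = (3 + 6*37 + 6*(-107)²) - 1*13600 = (3 + 222 + 6*11449) - 13600 = (3 + 222 + 68694) - 13600 = 68919 - 13600 = 55319)
(-14476 + 30543) + U = (-14476 + 30543) + 55319 = 16067 + 55319 = 71386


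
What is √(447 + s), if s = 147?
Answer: 3*√66 ≈ 24.372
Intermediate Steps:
√(447 + s) = √(447 + 147) = √594 = 3*√66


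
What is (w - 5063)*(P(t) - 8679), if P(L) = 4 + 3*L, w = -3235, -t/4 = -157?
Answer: 56351718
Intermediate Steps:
t = 628 (t = -4*(-157) = 628)
(w - 5063)*(P(t) - 8679) = (-3235 - 5063)*((4 + 3*628) - 8679) = -8298*((4 + 1884) - 8679) = -8298*(1888 - 8679) = -8298*(-6791) = 56351718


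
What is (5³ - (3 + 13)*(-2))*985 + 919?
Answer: 155564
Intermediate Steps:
(5³ - (3 + 13)*(-2))*985 + 919 = (125 - 16*(-2))*985 + 919 = (125 - 1*(-32))*985 + 919 = (125 + 32)*985 + 919 = 157*985 + 919 = 154645 + 919 = 155564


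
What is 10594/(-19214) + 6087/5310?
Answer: 10116913/17004390 ≈ 0.59496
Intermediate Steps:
10594/(-19214) + 6087/5310 = 10594*(-1/19214) + 6087*(1/5310) = -5297/9607 + 2029/1770 = 10116913/17004390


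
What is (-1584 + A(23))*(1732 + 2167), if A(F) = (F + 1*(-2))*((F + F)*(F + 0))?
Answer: 80451966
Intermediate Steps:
A(F) = 2*F²*(-2 + F) (A(F) = (F - 2)*((2*F)*F) = (-2 + F)*(2*F²) = 2*F²*(-2 + F))
(-1584 + A(23))*(1732 + 2167) = (-1584 + 2*23²*(-2 + 23))*(1732 + 2167) = (-1584 + 2*529*21)*3899 = (-1584 + 22218)*3899 = 20634*3899 = 80451966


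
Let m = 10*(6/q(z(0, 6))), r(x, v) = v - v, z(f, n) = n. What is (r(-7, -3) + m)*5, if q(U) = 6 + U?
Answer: 25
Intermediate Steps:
r(x, v) = 0
m = 5 (m = 10*(6/(6 + 6)) = 10*(6/12) = 10*(6*(1/12)) = 10*(1/2) = 5)
(r(-7, -3) + m)*5 = (0 + 5)*5 = 5*5 = 25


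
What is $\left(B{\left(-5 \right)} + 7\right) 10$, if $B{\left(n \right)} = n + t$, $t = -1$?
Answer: $10$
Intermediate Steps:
$B{\left(n \right)} = -1 + n$ ($B{\left(n \right)} = n - 1 = -1 + n$)
$\left(B{\left(-5 \right)} + 7\right) 10 = \left(\left(-1 - 5\right) + 7\right) 10 = \left(-6 + 7\right) 10 = 1 \cdot 10 = 10$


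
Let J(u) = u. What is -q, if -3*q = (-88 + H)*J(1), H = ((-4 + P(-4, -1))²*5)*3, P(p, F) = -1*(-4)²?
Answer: 5912/3 ≈ 1970.7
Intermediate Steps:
P(p, F) = -16 (P(p, F) = -1*16 = -16)
H = 6000 (H = ((-4 - 16)²*5)*3 = ((-20)²*5)*3 = (400*5)*3 = 2000*3 = 6000)
q = -5912/3 (q = -(-88 + 6000)/3 = -5912/3 ≈ -1970.7)
-q = -1*(-5912/3) = 5912/3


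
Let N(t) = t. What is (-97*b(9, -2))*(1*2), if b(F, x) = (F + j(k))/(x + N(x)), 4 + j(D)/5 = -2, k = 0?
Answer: -2037/2 ≈ -1018.5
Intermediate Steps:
j(D) = -30 (j(D) = -20 + 5*(-2) = -20 - 10 = -30)
b(F, x) = (-30 + F)/(2*x) (b(F, x) = (F - 30)/(x + x) = (-30 + F)/((2*x)) = (-30 + F)*(1/(2*x)) = (-30 + F)/(2*x))
(-97*b(9, -2))*(1*2) = (-97*(-30 + 9)/(2*(-2)))*(1*2) = -97*(-1)*(-21)/(2*2)*2 = -97*21/4*2 = -2037/4*2 = -2037/2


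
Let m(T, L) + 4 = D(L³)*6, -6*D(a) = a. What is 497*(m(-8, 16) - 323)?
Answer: -2198231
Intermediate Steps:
D(a) = -a/6
m(T, L) = -4 - L³ (m(T, L) = -4 - L³/6*6 = -4 - L³)
497*(m(-8, 16) - 323) = 497*((-4 - 1*16³) - 323) = 497*((-4 - 1*4096) - 323) = 497*((-4 - 4096) - 323) = 497*(-4100 - 323) = 497*(-4423) = -2198231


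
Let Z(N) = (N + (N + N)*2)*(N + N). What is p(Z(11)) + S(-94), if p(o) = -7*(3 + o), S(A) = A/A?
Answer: -8490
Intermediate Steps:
Z(N) = 10*N² (Z(N) = (N + (2*N)*2)*(2*N) = (N + 4*N)*(2*N) = (5*N)*(2*N) = 10*N²)
S(A) = 1
p(o) = -21 - 7*o
p(Z(11)) + S(-94) = (-21 - 70*11²) + 1 = (-21 - 70*121) + 1 = (-21 - 7*1210) + 1 = (-21 - 8470) + 1 = -8491 + 1 = -8490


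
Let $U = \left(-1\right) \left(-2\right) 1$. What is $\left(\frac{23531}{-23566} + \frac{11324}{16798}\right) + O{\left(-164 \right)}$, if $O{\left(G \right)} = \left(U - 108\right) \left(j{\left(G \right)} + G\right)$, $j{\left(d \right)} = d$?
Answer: $\frac{6881595030335}{197930834} \approx 34768.0$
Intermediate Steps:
$U = 2$ ($U = 2 \cdot 1 = 2$)
$O{\left(G \right)} = - 212 G$ ($O{\left(G \right)} = \left(2 - 108\right) \left(G + G\right) = - 106 \cdot 2 G = - 212 G$)
$\left(\frac{23531}{-23566} + \frac{11324}{16798}\right) + O{\left(-164 \right)} = \left(\frac{23531}{-23566} + \frac{11324}{16798}\right) - -34768 = \left(23531 \left(- \frac{1}{23566}\right) + 11324 \cdot \frac{1}{16798}\right) + 34768 = \left(- \frac{23531}{23566} + \frac{5662}{8399}\right) + 34768 = - \frac{64206177}{197930834} + 34768 = \frac{6881595030335}{197930834}$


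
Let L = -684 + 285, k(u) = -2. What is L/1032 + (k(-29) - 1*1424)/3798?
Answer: -497839/653256 ≈ -0.76209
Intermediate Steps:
L = -399
L/1032 + (k(-29) - 1*1424)/3798 = -399/1032 + (-2 - 1*1424)/3798 = -399*1/1032 + (-2 - 1424)*(1/3798) = -133/344 - 1426*1/3798 = -133/344 - 713/1899 = -497839/653256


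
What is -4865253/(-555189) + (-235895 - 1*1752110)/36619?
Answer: -308519269446/6776821997 ≈ -45.526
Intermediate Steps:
-4865253/(-555189) + (-235895 - 1*1752110)/36619 = -4865253*(-1/555189) + (-235895 - 1752110)*(1/36619) = 1621751/185063 - 1988005*1/36619 = 1621751/185063 - 1988005/36619 = -308519269446/6776821997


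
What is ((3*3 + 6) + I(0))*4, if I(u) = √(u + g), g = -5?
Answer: 60 + 4*I*√5 ≈ 60.0 + 8.9443*I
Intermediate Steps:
I(u) = √(-5 + u) (I(u) = √(u - 5) = √(-5 + u))
((3*3 + 6) + I(0))*4 = ((3*3 + 6) + √(-5 + 0))*4 = ((9 + 6) + √(-5))*4 = (15 + I*√5)*4 = 60 + 4*I*√5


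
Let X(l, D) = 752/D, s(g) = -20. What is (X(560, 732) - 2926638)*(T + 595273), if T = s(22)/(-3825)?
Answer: -3998229627730894/2295 ≈ -1.7421e+12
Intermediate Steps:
T = 4/765 (T = -20/(-3825) = -20*(-1/3825) = 4/765 ≈ 0.0052288)
(X(560, 732) - 2926638)*(T + 595273) = (752/732 - 2926638)*(4/765 + 595273) = (752*(1/732) - 2926638)*(455383849/765) = (188/183 - 2926638)*(455383849/765) = -535574566/183*455383849/765 = -3998229627730894/2295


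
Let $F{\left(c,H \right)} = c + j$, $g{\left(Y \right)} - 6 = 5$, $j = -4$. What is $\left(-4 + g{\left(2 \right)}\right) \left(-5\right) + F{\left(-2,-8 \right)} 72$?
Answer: $-467$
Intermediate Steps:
$g{\left(Y \right)} = 11$ ($g{\left(Y \right)} = 6 + 5 = 11$)
$F{\left(c,H \right)} = -4 + c$ ($F{\left(c,H \right)} = c - 4 = -4 + c$)
$\left(-4 + g{\left(2 \right)}\right) \left(-5\right) + F{\left(-2,-8 \right)} 72 = \left(-4 + 11\right) \left(-5\right) + \left(-4 - 2\right) 72 = 7 \left(-5\right) - 432 = -35 - 432 = -467$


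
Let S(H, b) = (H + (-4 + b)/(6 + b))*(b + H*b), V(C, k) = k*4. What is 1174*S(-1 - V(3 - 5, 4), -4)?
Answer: -1577856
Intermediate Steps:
V(C, k) = 4*k
S(H, b) = (H + (-4 + b)/(6 + b))*(b + H*b)
1174*S(-1 - V(3 - 5, 4), -4) = 1174*(-4*(-4 - 4 + 2*(-1 - 4*4) + 6*(-1 - 4*4)**2 - 4*(-1 - 4*4)**2 + 2*(-1 - 4*4)*(-4))/(6 - 4)) = 1174*(-4*(-4 - 4 + 2*(-1 - 1*16) + 6*(-1 - 1*16)**2 - 4*(-1 - 1*16)**2 + 2*(-1 - 1*16)*(-4))/2) = 1174*(-4*1/2*(-4 - 4 + 2*(-1 - 16) + 6*(-1 - 16)**2 - 4*(-1 - 16)**2 + 2*(-1 - 16)*(-4))) = 1174*(-4*1/2*(-4 - 4 + 2*(-17) + 6*(-17)**2 - 4*(-17)**2 + 2*(-17)*(-4))) = 1174*(-4*1/2*(-4 - 4 - 34 + 6*289 - 4*289 + 136)) = 1174*(-4*1/2*(-4 - 4 - 34 + 1734 - 1156 + 136)) = 1174*(-4*1/2*672) = 1174*(-1344) = -1577856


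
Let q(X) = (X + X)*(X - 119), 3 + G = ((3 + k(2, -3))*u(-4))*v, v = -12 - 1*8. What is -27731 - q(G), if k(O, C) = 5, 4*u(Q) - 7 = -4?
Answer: -87263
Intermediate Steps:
u(Q) = ¾ (u(Q) = 7/4 + (¼)*(-4) = 7/4 - 1 = ¾)
v = -20 (v = -12 - 8 = -20)
G = -123 (G = -3 + ((3 + 5)*(¾))*(-20) = -3 + (8*(¾))*(-20) = -3 + 6*(-20) = -3 - 120 = -123)
q(X) = 2*X*(-119 + X) (q(X) = (2*X)*(-119 + X) = 2*X*(-119 + X))
-27731 - q(G) = -27731 - 2*(-123)*(-119 - 123) = -27731 - 2*(-123)*(-242) = -27731 - 1*59532 = -27731 - 59532 = -87263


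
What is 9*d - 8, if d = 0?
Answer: -8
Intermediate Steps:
9*d - 8 = 9*0 - 8 = 0 - 8 = -8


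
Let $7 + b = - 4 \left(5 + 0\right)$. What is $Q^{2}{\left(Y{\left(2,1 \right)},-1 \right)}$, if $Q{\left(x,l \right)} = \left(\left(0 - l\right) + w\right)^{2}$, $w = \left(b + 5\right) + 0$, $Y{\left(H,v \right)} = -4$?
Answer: $194481$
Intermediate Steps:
$b = -27$ ($b = -7 - 4 \left(5 + 0\right) = -7 - 20 = -27$)
$w = -22$ ($w = \left(-27 + 5\right) + 0 = -22 + 0 = -22$)
$Q{\left(x,l \right)} = \left(-22 - l\right)^{2}$ ($Q{\left(x,l \right)} = \left(\left(0 - l\right) - 22\right)^{2} = \left(- l - 22\right)^{2} = \left(-22 - l\right)^{2}$)
$Q^{2}{\left(Y{\left(2,1 \right)},-1 \right)} = \left(\left(22 - 1\right)^{2}\right)^{2} = \left(21^{2}\right)^{2} = 441^{2} = 194481$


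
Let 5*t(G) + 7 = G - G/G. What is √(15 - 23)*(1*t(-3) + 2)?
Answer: -2*I*√2/5 ≈ -0.56569*I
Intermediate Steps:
t(G) = -8/5 + G/5 (t(G) = -7/5 + (G - G/G)/5 = -7/5 + (G - 1*1)/5 = -7/5 + (G - 1)/5 = -7/5 + (-1 + G)/5 = -7/5 + (-⅕ + G/5) = -8/5 + G/5)
√(15 - 23)*(1*t(-3) + 2) = √(15 - 23)*(1*(-8/5 + (⅕)*(-3)) + 2) = √(-8)*(1*(-8/5 - ⅗) + 2) = (2*I*√2)*(1*(-11/5) + 2) = (2*I*√2)*(-11/5 + 2) = (2*I*√2)*(-⅕) = -2*I*√2/5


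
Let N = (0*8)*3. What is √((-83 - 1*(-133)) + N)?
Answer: 5*√2 ≈ 7.0711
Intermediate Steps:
N = 0 (N = 0*3 = 0)
√((-83 - 1*(-133)) + N) = √((-83 - 1*(-133)) + 0) = √((-83 + 133) + 0) = √(50 + 0) = √50 = 5*√2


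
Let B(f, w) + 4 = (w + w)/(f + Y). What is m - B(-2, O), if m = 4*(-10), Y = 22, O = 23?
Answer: -383/10 ≈ -38.300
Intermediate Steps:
B(f, w) = -4 + 2*w/(22 + f) (B(f, w) = -4 + (w + w)/(f + 22) = -4 + (2*w)/(22 + f) = -4 + 2*w/(22 + f))
m = -40
m - B(-2, O) = -40 - 2*(-44 + 23 - 2*(-2))/(22 - 2) = -40 - 2*(-44 + 23 + 4)/20 = -40 - 2*(-17)/20 = -40 - 1*(-17/10) = -40 + 17/10 = -383/10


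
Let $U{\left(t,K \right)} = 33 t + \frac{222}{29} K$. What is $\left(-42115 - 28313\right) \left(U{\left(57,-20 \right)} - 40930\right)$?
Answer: $\frac{80066846508}{29} \approx 2.7609 \cdot 10^{9}$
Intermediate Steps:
$U{\left(t,K \right)} = 33 t + \frac{222 K}{29}$ ($U{\left(t,K \right)} = 33 t + 222 \cdot \frac{1}{29} K = 33 t + \frac{222 K}{29}$)
$\left(-42115 - 28313\right) \left(U{\left(57,-20 \right)} - 40930\right) = \left(-42115 - 28313\right) \left(\left(33 \cdot 57 + \frac{222}{29} \left(-20\right)\right) - 40930\right) = - 70428 \left(\left(1881 - \frac{4440}{29}\right) - 40930\right) = - 70428 \left(\frac{50109}{29} - 40930\right) = \left(-70428\right) \left(- \frac{1136861}{29}\right) = \frac{80066846508}{29}$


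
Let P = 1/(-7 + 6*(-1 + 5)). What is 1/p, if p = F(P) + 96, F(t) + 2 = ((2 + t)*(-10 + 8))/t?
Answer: 1/24 ≈ 0.041667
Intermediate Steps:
P = 1/17 (P = 1/(-7 + 6*4) = 1/(-7 + 24) = 1/17 ≈ 0.058824)
F(t) = -2 + (-4 - 2*t)/t (F(t) = -2 + ((2 + t)*(-10 + 8))/t = -2 + ((2 + t)*(-2))/t = -2 + (-4 - 2*t)/t)
p = 24 (p = (-4 - 4/1/17) + 96 = (-4 - 4*17) + 96 = (-4 - 68) + 96 = -72 + 96 = 24)
1/p = 1/24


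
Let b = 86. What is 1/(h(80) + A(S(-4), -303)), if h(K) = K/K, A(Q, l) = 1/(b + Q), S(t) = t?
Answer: 82/83 ≈ 0.98795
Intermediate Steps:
A(Q, l) = 1/(86 + Q)
h(K) = 1
1/(h(80) + A(S(-4), -303)) = 1/(1 + 1/(86 - 4)) = 1/(1 + 1/82) = 1/(83/82) = 82/83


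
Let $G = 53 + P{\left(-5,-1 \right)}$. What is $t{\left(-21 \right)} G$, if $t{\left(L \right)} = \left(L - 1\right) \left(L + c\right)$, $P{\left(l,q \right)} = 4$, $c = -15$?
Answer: $45144$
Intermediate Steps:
$t{\left(L \right)} = \left(-1 + L\right) \left(-15 + L\right)$ ($t{\left(L \right)} = \left(L - 1\right) \left(L - 15\right) = \left(-1 + L\right) \left(-15 + L\right)$)
$G = 57$ ($G = 53 + 4 = 57$)
$t{\left(-21 \right)} G = \left(15 + \left(-21\right)^{2} - -336\right) 57 = \left(15 + 441 + 336\right) 57 = 792 \cdot 57 = 45144$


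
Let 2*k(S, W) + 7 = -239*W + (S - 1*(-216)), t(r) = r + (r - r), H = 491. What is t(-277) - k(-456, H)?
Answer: 58521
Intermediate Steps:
t(r) = r (t(r) = r + 0 = r)
k(S, W) = 209/2 + S/2 - 239*W/2 (k(S, W) = -7/2 + (-239*W + (S - 1*(-216)))/2 = -7/2 + (-239*W + (S + 216))/2 = -7/2 + (-239*W + (216 + S))/2 = -7/2 + (216 + S - 239*W)/2 = -7/2 + (108 + S/2 - 239*W/2) = 209/2 + S/2 - 239*W/2)
t(-277) - k(-456, H) = -277 - (209/2 + (½)*(-456) - 239/2*491) = -277 - (209/2 - 228 - 117349/2) = -277 - 1*(-58798) = -277 + 58798 = 58521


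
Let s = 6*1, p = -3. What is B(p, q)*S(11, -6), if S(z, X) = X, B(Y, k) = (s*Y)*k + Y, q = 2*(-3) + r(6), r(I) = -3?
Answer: -954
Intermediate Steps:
q = -9 (q = 2*(-3) - 3 = -6 - 3 = -9)
s = 6
B(Y, k) = Y + 6*Y*k (B(Y, k) = (6*Y)*k + Y = 6*Y*k + Y = Y + 6*Y*k)
B(p, q)*S(11, -6) = -3*(1 + 6*(-9))*(-6) = -3*(1 - 54)*(-6) = -3*(-53)*(-6) = 159*(-6) = -954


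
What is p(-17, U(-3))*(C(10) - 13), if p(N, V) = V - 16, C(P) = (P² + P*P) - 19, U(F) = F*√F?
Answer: -2688 - 504*I*√3 ≈ -2688.0 - 872.95*I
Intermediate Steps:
U(F) = F^(3/2)
C(P) = -19 + 2*P² (C(P) = (P² + P²) - 19 = 2*P² - 19 = -19 + 2*P²)
p(N, V) = -16 + V
p(-17, U(-3))*(C(10) - 13) = (-16 + (-3)^(3/2))*((-19 + 2*10²) - 13) = (-16 - 3*I*√3)*((-19 + 2*100) - 13) = (-16 - 3*I*√3)*((-19 + 200) - 13) = (-16 - 3*I*√3)*(181 - 13) = (-16 - 3*I*√3)*168 = -2688 - 504*I*√3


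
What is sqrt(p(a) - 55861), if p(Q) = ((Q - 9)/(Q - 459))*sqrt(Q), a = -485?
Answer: sqrt(-3111234256 + 29146*I*sqrt(485))/236 ≈ 0.02438 + 236.35*I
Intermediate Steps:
p(Q) = sqrt(Q)*(-9 + Q)/(-459 + Q) (p(Q) = ((-9 + Q)/(-459 + Q))*sqrt(Q) = sqrt(Q)*(-9 + Q)/(-459 + Q))
sqrt(p(a) - 55861) = sqrt(sqrt(-485)*(-9 - 485)/(-459 - 485) - 55861) = sqrt((I*sqrt(485))*(-494)/(-944) - 55861) = sqrt((I*sqrt(485))*(-1/944)*(-494) - 55861) = sqrt(247*I*sqrt(485)/472 - 55861) = sqrt(-55861 + 247*I*sqrt(485)/472)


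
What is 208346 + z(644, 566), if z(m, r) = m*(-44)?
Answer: 180010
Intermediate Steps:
z(m, r) = -44*m
208346 + z(644, 566) = 208346 - 44*644 = 208346 - 28336 = 180010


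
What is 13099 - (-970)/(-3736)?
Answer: 24468447/1868 ≈ 13099.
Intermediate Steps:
13099 - (-970)/(-3736) = 13099 - (-970)*(-1)/3736 = 13099 - 1*485/1868 = 13099 - 485/1868 = 24468447/1868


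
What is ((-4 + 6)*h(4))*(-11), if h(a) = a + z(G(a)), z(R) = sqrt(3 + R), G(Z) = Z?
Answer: -88 - 22*sqrt(7) ≈ -146.21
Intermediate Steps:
h(a) = a + sqrt(3 + a)
((-4 + 6)*h(4))*(-11) = ((-4 + 6)*(4 + sqrt(3 + 4)))*(-11) = (2*(4 + sqrt(7)))*(-11) = (8 + 2*sqrt(7))*(-11) = -88 - 22*sqrt(7)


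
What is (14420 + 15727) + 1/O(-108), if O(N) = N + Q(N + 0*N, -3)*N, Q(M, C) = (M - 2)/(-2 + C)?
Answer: 74885147/2484 ≈ 30147.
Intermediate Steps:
Q(M, C) = (-2 + M)/(-2 + C)
O(N) = N + N*(2/5 - N/5) (O(N) = N + ((-2 + (N + 0*N))/(-2 - 3))*N = N + ((-2 + (N + 0))/(-5))*N = N + (-(-2 + N)/5)*N = N + (2/5 - N/5)*N = N + N*(2/5 - N/5))
(14420 + 15727) + 1/O(-108) = (14420 + 15727) + 1/((1/5)*(-108)*(7 - 1*(-108))) = 30147 + 1/((1/5)*(-108)*(7 + 108)) = 30147 + 1/((1/5)*(-108)*115) = 30147 + 1/(-2484) = 30147 - 1/2484 = 74885147/2484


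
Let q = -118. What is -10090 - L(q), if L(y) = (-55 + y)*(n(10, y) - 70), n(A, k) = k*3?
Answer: -83442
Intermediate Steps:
n(A, k) = 3*k
L(y) = (-70 + 3*y)*(-55 + y) (L(y) = (-55 + y)*(3*y - 70) = (-55 + y)*(-70 + 3*y) = (-70 + 3*y)*(-55 + y))
-10090 - L(q) = -10090 - (3850 - 235*(-118) + 3*(-118)**2) = -10090 - (3850 + 27730 + 3*13924) = -10090 - (3850 + 27730 + 41772) = -10090 - 1*73352 = -10090 - 73352 = -83442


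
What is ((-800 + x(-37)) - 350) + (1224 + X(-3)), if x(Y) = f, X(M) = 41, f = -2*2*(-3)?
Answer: 127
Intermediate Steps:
f = 12 (f = -4*(-3) = 12)
x(Y) = 12
((-800 + x(-37)) - 350) + (1224 + X(-3)) = ((-800 + 12) - 350) + (1224 + 41) = (-788 - 350) + 1265 = -1138 + 1265 = 127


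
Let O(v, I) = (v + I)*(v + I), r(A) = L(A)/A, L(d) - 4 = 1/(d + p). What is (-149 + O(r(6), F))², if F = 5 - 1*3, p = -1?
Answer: 200817241/10000 ≈ 20082.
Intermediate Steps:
L(d) = 4 + 1/(-1 + d) (L(d) = 4 + 1/(d - 1) = 4 + 1/(-1 + d))
r(A) = (-3 + 4*A)/(A*(-1 + A)) (r(A) = ((-3 + 4*A)/(-1 + A))/A = (-3 + 4*A)/(A*(-1 + A)))
F = 2 (F = 5 - 3 = 2)
O(v, I) = (I + v)² (O(v, I) = (I + v)*(I + v) = (I + v)²)
(-149 + O(r(6), F))² = (-149 + (2 + (-3 + 4*6)/(6*(-1 + 6)))²)² = (-149 + (2 + (⅙)*(-3 + 24)/5)²)² = (-149 + (2 + (⅙)*(⅕)*21)²)² = (-149 + (2 + 7/10)²)² = (-149 + (27/10)²)² = (-149 + 729/100)² = (-14171/100)² = 200817241/10000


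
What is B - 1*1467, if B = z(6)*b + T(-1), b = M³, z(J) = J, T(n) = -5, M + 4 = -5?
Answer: -5846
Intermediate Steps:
M = -9 (M = -4 - 5 = -9)
b = -729 (b = (-9)³ = -729)
B = -4379 (B = 6*(-729) - 5 = -4374 - 5 = -4379)
B - 1*1467 = -4379 - 1*1467 = -4379 - 1467 = -5846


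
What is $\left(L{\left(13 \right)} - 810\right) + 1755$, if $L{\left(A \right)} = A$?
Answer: $958$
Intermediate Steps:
$\left(L{\left(13 \right)} - 810\right) + 1755 = \left(13 - 810\right) + 1755 = -797 + 1755 = 958$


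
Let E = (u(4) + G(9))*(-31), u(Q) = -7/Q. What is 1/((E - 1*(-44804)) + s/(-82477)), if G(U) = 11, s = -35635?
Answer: 329908/14686739453 ≈ 2.2463e-5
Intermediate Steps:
E = -1147/4 (E = (-7/4 + 11)*(-31) = (37/4)*(-31) = -1147/4 ≈ -286.75)
1/((E - 1*(-44804)) + s/(-82477)) = 1/((-1147/4 - 1*(-44804)) - 35635/(-82477)) = 1/((-1147/4 + 44804) - 35635*(-1/82477)) = 1/(178069/4 + 35635/82477) = 1/(14686739453/329908) = 329908/14686739453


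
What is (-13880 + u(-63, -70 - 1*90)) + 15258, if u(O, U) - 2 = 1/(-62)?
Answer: 85559/62 ≈ 1380.0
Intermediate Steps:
u(O, U) = 123/62 (u(O, U) = 2 + 1/(-62) = 2 - 1/62 = 123/62)
(-13880 + u(-63, -70 - 1*90)) + 15258 = (-13880 + 123/62) + 15258 = -860437/62 + 15258 = 85559/62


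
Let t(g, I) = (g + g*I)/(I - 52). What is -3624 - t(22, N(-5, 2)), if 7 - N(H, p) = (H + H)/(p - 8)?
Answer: -253471/70 ≈ -3621.0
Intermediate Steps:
N(H, p) = 7 - 2*H/(-8 + p) (N(H, p) = 7 - (H + H)/(p - 8) = 7 - 2*H/(-8 + p))
t(g, I) = (g + I*g)/(-52 + I)
-3624 - t(22, N(-5, 2)) = -3624 - 22*(1 + (-56 - 2*(-5) + 7*2)/(-8 + 2))/(-52 + (-56 - 2*(-5) + 7*2)/(-8 + 2)) = -3624 - 22*(1 + (-56 + 10 + 14)/(-6))/(-52 + (-56 + 10 + 14)/(-6)) = -3624 - 22*(1 - ⅙*(-32))/(-52 - ⅙*(-32)) = -3624 - 22*(1 + 16/3)/(-52 + 16/3) = -3624 - 22*19/((-140/3)*3) = -3624 - 22*(-3)*19/(140*3) = -3624 - 1*(-209/70) = -3624 + 209/70 = -253471/70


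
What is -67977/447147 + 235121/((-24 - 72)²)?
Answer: 3870636065/152626176 ≈ 25.360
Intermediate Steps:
-67977/447147 + 235121/((-24 - 72)²) = -67977*1/447147 + 235121/((-96)²) = -7553/49683 + 235121/9216 = 3870636065/152626176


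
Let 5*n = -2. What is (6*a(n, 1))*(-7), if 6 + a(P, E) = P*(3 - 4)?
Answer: 1176/5 ≈ 235.20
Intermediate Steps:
n = -⅖ (n = (⅕)*(-2) = -⅖ ≈ -0.40000)
a(P, E) = -6 - P (a(P, E) = -6 + P*(3 - 4) = -6 + P*(-1) = -6 - P)
(6*a(n, 1))*(-7) = (6*(-6 - 1*(-⅖)))*(-7) = (6*(-6 + ⅖))*(-7) = (6*(-28/5))*(-7) = -168/5*(-7) = 1176/5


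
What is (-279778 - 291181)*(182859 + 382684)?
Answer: -322901865737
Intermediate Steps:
(-279778 - 291181)*(182859 + 382684) = -570959*565543 = -322901865737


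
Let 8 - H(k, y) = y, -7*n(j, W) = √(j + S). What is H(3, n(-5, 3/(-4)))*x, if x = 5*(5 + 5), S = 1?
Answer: 400 + 100*I/7 ≈ 400.0 + 14.286*I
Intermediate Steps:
n(j, W) = -√(1 + j)/7 (n(j, W) = -√(j + 1)/7 = -√(1 + j)/7)
H(k, y) = 8 - y
x = 50 (x = 5*10 = 50)
H(3, n(-5, 3/(-4)))*x = (8 - (-1)*√(1 - 5)/7)*50 = (8 - (-1)*√(-4)/7)*50 = (8 - (-1)*2*I/7)*50 = (8 - (-2)*I/7)*50 = (8 + 2*I/7)*50 = 400 + 100*I/7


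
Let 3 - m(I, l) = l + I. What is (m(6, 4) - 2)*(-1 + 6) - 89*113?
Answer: -10102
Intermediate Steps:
m(I, l) = 3 - I - l (m(I, l) = 3 - (l + I) = 3 - (I + l) = 3 + (-I - l) = 3 - I - l)
(m(6, 4) - 2)*(-1 + 6) - 89*113 = ((3 - 1*6 - 1*4) - 2)*(-1 + 6) - 89*113 = ((3 - 6 - 4) - 2)*5 - 10057 = (-7 - 2)*5 - 10057 = -9*5 - 10057 = -45 - 10057 = -10102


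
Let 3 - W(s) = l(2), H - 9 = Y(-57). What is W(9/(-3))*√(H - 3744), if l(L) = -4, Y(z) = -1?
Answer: 14*I*√934 ≈ 427.86*I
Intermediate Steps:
H = 8 (H = 9 - 1 = 8)
W(s) = 7 (W(s) = 3 - 1*(-4) = 3 + 4 = 7)
W(9/(-3))*√(H - 3744) = 7*√(8 - 3744) = 7*√(-3736) = 7*(2*I*√934) = 14*I*√934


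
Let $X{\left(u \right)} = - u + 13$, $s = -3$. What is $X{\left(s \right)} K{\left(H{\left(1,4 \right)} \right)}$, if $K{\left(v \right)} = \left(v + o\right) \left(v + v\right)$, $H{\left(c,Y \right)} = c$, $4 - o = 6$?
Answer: $-32$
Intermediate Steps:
$o = -2$ ($o = 4 - 6 = -2$)
$X{\left(u \right)} = 13 - u$
$K{\left(v \right)} = 2 v \left(-2 + v\right)$ ($K{\left(v \right)} = \left(v - 2\right) \left(v + v\right) = \left(-2 + v\right) 2 v = 2 v \left(-2 + v\right)$)
$X{\left(s \right)} K{\left(H{\left(1,4 \right)} \right)} = \left(13 - -3\right) 2 \cdot 1 \left(-2 + 1\right) = \left(13 + 3\right) 2 \cdot 1 \left(-1\right) = 16 \left(-2\right) = -32$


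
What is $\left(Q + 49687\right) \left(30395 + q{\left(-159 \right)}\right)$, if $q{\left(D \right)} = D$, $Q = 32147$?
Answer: $2474332824$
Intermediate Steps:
$\left(Q + 49687\right) \left(30395 + q{\left(-159 \right)}\right) = \left(32147 + 49687\right) \left(30395 - 159\right) = 81834 \cdot 30236 = 2474332824$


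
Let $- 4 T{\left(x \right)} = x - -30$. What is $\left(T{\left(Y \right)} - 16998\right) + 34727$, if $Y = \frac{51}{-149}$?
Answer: $\frac{10562065}{596} \approx 17722.0$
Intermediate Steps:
$Y = - \frac{51}{149}$ ($Y = 51 \left(- \frac{1}{149}\right) = - \frac{51}{149} \approx -0.34228$)
$T{\left(x \right)} = - \frac{15}{2} - \frac{x}{4}$ ($T{\left(x \right)} = - \frac{x - -30}{4} = - \frac{x + 30}{4} = - \frac{30 + x}{4} = - \frac{15}{2} - \frac{x}{4}$)
$\left(T{\left(Y \right)} - 16998\right) + 34727 = \left(\left(- \frac{15}{2} - - \frac{51}{596}\right) - 16998\right) + 34727 = \left(\left(- \frac{15}{2} + \frac{51}{596}\right) - 16998\right) + 34727 = \left(- \frac{4419}{596} - 16998\right) + 34727 = - \frac{10135227}{596} + 34727 = \frac{10562065}{596}$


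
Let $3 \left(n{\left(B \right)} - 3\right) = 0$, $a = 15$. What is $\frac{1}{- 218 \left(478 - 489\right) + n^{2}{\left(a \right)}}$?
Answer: $\frac{1}{2407} \approx 0.00041546$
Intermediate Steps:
$n{\left(B \right)} = 3$ ($n{\left(B \right)} = 3 + \frac{1}{3} \cdot 0 = 3 + 0 = 3$)
$\frac{1}{- 218 \left(478 - 489\right) + n^{2}{\left(a \right)}} = \frac{1}{- 218 \left(478 - 489\right) + 3^{2}} = \frac{1}{\left(-218\right) \left(-11\right) + 9} = \frac{1}{2398 + 9} = \frac{1}{2407}$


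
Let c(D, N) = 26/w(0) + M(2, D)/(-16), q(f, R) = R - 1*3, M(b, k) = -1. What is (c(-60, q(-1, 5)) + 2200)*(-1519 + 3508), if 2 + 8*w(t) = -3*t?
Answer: 66705093/16 ≈ 4.1691e+6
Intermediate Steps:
w(t) = -¼ - 3*t/8 (w(t) = -¼ + (-3*t)/8 = -¼ - 3*t/8)
q(f, R) = -3 + R (q(f, R) = R - 3 = -3 + R)
c(D, N) = -1663/16 (c(D, N) = 26/(-¼ - 3/8*0) - 1/(-16) = 26/(-¼ + 0) - 1*(-1/16) = 26/(-¼) + 1/16 = 26*(-4) + 1/16 = -104 + 1/16 = -1663/16)
(c(-60, q(-1, 5)) + 2200)*(-1519 + 3508) = (-1663/16 + 2200)*(-1519 + 3508) = (33537/16)*1989 = 66705093/16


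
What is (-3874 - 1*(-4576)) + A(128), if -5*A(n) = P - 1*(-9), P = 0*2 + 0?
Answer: 3501/5 ≈ 700.20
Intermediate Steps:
P = 0 (P = 0 + 0 = 0)
A(n) = -9/5 (A(n) = -(0 - 1*(-9))/5 = -(0 + 9)/5 = -1/5*9 = -9/5)
(-3874 - 1*(-4576)) + A(128) = (-3874 - 1*(-4576)) - 9/5 = (-3874 + 4576) - 9/5 = 702 - 9/5 = 3501/5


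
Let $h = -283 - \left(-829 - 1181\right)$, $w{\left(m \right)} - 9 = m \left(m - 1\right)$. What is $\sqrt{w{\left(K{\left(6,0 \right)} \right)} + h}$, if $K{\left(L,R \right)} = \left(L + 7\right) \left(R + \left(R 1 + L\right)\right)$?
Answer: $7 \sqrt{158} \approx 87.989$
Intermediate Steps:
$K{\left(L,R \right)} = \left(7 + L\right) \left(L + 2 R\right)$ ($K{\left(L,R \right)} = \left(7 + L\right) \left(R + \left(R + L\right)\right) = \left(7 + L\right) \left(R + \left(L + R\right)\right) = \left(7 + L\right) \left(L + 2 R\right)$)
$w{\left(m \right)} = 9 + m \left(-1 + m\right)$ ($w{\left(m \right)} = 9 + m \left(m - 1\right) = 9 + m \left(-1 + m\right)$)
$h = 1727$ ($h = -283 - \left(-829 - 1181\right) = -283 - -2010 = -283 + 2010 = 1727$)
$\sqrt{w{\left(K{\left(6,0 \right)} \right)} + h} = \sqrt{\left(9 + \left(6^{2} + 7 \cdot 6 + 14 \cdot 0 + 2 \cdot 6 \cdot 0\right)^{2} - \left(6^{2} + 7 \cdot 6 + 14 \cdot 0 + 2 \cdot 6 \cdot 0\right)\right) + 1727} = \sqrt{\left(9 + \left(36 + 42 + 0 + 0\right)^{2} - \left(36 + 42 + 0 + 0\right)\right) + 1727} = \sqrt{\left(9 + 78^{2} - 78\right) + 1727} = \sqrt{\left(9 + 6084 - 78\right) + 1727} = \sqrt{6015 + 1727} = \sqrt{7742} = 7 \sqrt{158}$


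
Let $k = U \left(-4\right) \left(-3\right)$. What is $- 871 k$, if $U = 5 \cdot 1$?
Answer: $-52260$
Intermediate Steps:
$U = 5$
$k = 60$ ($k = 5 \left(-4\right) \left(-3\right) = \left(-20\right) \left(-3\right) = 60$)
$- 871 k = \left(-871\right) 60 = -52260$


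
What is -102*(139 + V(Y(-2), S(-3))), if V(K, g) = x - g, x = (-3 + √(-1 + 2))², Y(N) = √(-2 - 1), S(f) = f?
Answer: -14892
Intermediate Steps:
Y(N) = I*√3 (Y(N) = √(-3) = I*√3)
x = 4 (x = (-3 + √1)² = (-3 + 1)² = (-2)² = 4)
V(K, g) = 4 - g
-102*(139 + V(Y(-2), S(-3))) = -102*(139 + (4 - 1*(-3))) = -102*(139 + (4 + 3)) = -102*(139 + 7) = -102*146 = -14892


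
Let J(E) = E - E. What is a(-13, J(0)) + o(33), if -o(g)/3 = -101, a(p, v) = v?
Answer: 303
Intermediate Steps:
J(E) = 0
o(g) = 303 (o(g) = -3*(-101) = 303)
a(-13, J(0)) + o(33) = 0 + 303 = 303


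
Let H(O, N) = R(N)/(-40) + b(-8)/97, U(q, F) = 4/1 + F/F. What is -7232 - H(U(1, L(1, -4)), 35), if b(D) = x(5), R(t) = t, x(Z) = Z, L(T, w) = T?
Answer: -5611393/776 ≈ -7231.2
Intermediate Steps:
b(D) = 5
U(q, F) = 5 (U(q, F) = 4*1 + 1 = 4 + 1 = 5)
H(O, N) = 5/97 - N/40 (H(O, N) = N/(-40) + 5/97 = N*(-1/40) + 5*(1/97) = -N/40 + 5/97 = 5/97 - N/40)
-7232 - H(U(1, L(1, -4)), 35) = -7232 - (5/97 - 1/40*35) = -7232 - (5/97 - 7/8) = -7232 - 1*(-639/776) = -7232 + 639/776 = -5611393/776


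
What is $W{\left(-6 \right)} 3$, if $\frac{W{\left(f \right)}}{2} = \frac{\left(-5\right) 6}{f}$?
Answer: $30$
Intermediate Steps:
$W{\left(f \right)} = - \frac{60}{f}$ ($W{\left(f \right)} = 2 \frac{\left(-5\right) 6}{f} = 2 \left(- \frac{30}{f}\right) = - \frac{60}{f}$)
$W{\left(-6 \right)} 3 = - \frac{60}{-6} \cdot 3 = \left(-60\right) \left(- \frac{1}{6}\right) 3 = 10 \cdot 3 = 30$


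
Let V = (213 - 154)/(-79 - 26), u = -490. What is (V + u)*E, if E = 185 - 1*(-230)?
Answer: -4275247/21 ≈ -2.0358e+5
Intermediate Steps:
E = 415 (E = 185 + 230 = 415)
V = -59/105 (V = 59/(-105) = 59*(-1/105) = -59/105 ≈ -0.56190)
(V + u)*E = (-59/105 - 490)*415 = -51509/105*415 = -4275247/21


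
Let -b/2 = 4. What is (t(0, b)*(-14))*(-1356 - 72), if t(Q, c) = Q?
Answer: 0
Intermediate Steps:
b = -8 (b = -2*4 = -8)
(t(0, b)*(-14))*(-1356 - 72) = (0*(-14))*(-1356 - 72) = 0*(-1428) = 0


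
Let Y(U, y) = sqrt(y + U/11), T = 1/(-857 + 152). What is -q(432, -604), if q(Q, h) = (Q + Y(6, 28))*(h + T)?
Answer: 61318224/235 + 38711*sqrt(3454)/705 ≈ 2.6416e+5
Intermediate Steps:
T = -1/705 (T = 1/(-705) = -1/705 ≈ -0.0014184)
Y(U, y) = sqrt(y + U/11) (Y(U, y) = sqrt(y + U*(1/11)) = sqrt(y + U/11))
q(Q, h) = (-1/705 + h)*(Q + sqrt(3454)/11) (q(Q, h) = (Q + sqrt(11*6 + 121*28)/11)*(h - 1/705) = (Q + sqrt(66 + 3388)/11)*(-1/705 + h) = (Q + sqrt(3454)/11)*(-1/705 + h) = (-1/705 + h)*(Q + sqrt(3454)/11))
-q(432, -604) = -(-1/705*432 - sqrt(3454)/7755 + 432*(-604) + (1/11)*(-604)*sqrt(3454)) = -(-144/235 - sqrt(3454)/7755 - 260928 - 604*sqrt(3454)/11) = -(-61318224/235 - 38711*sqrt(3454)/705) = 61318224/235 + 38711*sqrt(3454)/705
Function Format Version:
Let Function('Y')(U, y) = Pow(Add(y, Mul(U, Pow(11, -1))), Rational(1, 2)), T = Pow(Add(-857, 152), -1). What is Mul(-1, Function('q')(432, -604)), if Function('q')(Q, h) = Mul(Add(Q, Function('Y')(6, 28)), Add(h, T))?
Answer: Add(Rational(61318224, 235), Mul(Rational(38711, 705), Pow(3454, Rational(1, 2)))) ≈ 2.6416e+5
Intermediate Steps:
T = Rational(-1, 705) (T = Pow(-705, -1) = Rational(-1, 705) ≈ -0.0014184)
Function('Y')(U, y) = Pow(Add(y, Mul(Rational(1, 11), U)), Rational(1, 2)) (Function('Y')(U, y) = Pow(Add(y, Mul(U, Rational(1, 11))), Rational(1, 2)) = Pow(Add(y, Mul(Rational(1, 11), U)), Rational(1, 2)))
Function('q')(Q, h) = Mul(Add(Rational(-1, 705), h), Add(Q, Mul(Rational(1, 11), Pow(3454, Rational(1, 2))))) (Function('q')(Q, h) = Mul(Add(Q, Mul(Rational(1, 11), Pow(Add(Mul(11, 6), Mul(121, 28)), Rational(1, 2)))), Add(h, Rational(-1, 705))) = Mul(Add(Q, Mul(Rational(1, 11), Pow(Add(66, 3388), Rational(1, 2)))), Add(Rational(-1, 705), h)) = Mul(Add(Q, Mul(Rational(1, 11), Pow(3454, Rational(1, 2)))), Add(Rational(-1, 705), h)) = Mul(Add(Rational(-1, 705), h), Add(Q, Mul(Rational(1, 11), Pow(3454, Rational(1, 2))))))
Mul(-1, Function('q')(432, -604)) = Mul(-1, Add(Mul(Rational(-1, 705), 432), Mul(Rational(-1, 7755), Pow(3454, Rational(1, 2))), Mul(432, -604), Mul(Rational(1, 11), -604, Pow(3454, Rational(1, 2))))) = Mul(-1, Add(Rational(-144, 235), Mul(Rational(-1, 7755), Pow(3454, Rational(1, 2))), -260928, Mul(Rational(-604, 11), Pow(3454, Rational(1, 2))))) = Mul(-1, Add(Rational(-61318224, 235), Mul(Rational(-38711, 705), Pow(3454, Rational(1, 2))))) = Add(Rational(61318224, 235), Mul(Rational(38711, 705), Pow(3454, Rational(1, 2))))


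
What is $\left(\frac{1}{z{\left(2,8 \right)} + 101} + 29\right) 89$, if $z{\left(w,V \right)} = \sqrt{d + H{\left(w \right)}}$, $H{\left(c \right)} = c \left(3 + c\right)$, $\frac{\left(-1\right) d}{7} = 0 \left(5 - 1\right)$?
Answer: $\frac{26311960}{10191} - \frac{89 \sqrt{10}}{10191} \approx 2581.9$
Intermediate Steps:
$d = 0$ ($d = - 7 \cdot 0 \left(5 - 1\right) = - 7 \cdot 0 \cdot 4 = \left(-7\right) 0 = 0$)
$z{\left(w,V \right)} = \sqrt{w \left(3 + w\right)}$ ($z{\left(w,V \right)} = \sqrt{0 + w \left(3 + w\right)} = \sqrt{w \left(3 + w\right)}$)
$\left(\frac{1}{z{\left(2,8 \right)} + 101} + 29\right) 89 = \left(\frac{1}{\sqrt{2 \left(3 + 2\right)} + 101} + 29\right) 89 = \left(\frac{1}{\sqrt{2 \cdot 5} + 101} + 29\right) 89 = \left(\frac{1}{\sqrt{10} + 101} + 29\right) 89 = \left(\frac{1}{101 + \sqrt{10}} + 29\right) 89 = \left(29 + \frac{1}{101 + \sqrt{10}}\right) 89 = 2581 + \frac{89}{101 + \sqrt{10}}$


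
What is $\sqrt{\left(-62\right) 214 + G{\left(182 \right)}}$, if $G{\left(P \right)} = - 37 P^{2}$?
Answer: $2 i \sqrt{309714} \approx 1113.0 i$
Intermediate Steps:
$\sqrt{\left(-62\right) 214 + G{\left(182 \right)}} = \sqrt{\left(-62\right) 214 - 37 \cdot 182^{2}} = \sqrt{-13268 - 1225588} = \sqrt{-1238856} = 2 i \sqrt{309714}$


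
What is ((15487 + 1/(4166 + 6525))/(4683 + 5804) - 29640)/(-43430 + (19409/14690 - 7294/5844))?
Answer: 2742993773815098330/4019364195194889547 ≈ 0.68244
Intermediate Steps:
((15487 + 1/(4166 + 6525))/(4683 + 5804) - 29640)/(-43430 + (19409/14690 - 7294/5844)) = ((15487 + 1/10691)/10487 - 29640)/(-43430 + (19409*(1/14690) - 7294*1/5844)) = ((15487 + 1/10691)*(1/10487) - 29640)/(-43430 + (1493/1130 - 3647/2922)) = ((165571518/10691)*(1/10487) - 29640)/(-43430 + 60359/825465) = (165571518/112116517 - 29640)/(-35849884591/825465) = -3322967992362/112116517*(-825465/35849884591) = 2742993773815098330/4019364195194889547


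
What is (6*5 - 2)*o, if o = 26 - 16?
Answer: 280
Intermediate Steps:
o = 10
(6*5 - 2)*o = (6*5 - 2)*10 = (30 - 2)*10 = 28*10 = 280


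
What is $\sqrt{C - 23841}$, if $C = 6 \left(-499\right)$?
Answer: $i \sqrt{26835} \approx 163.81 i$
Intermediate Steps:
$C = -2994$
$\sqrt{C - 23841} = \sqrt{-2994 - 23841} = \sqrt{-26835} = i \sqrt{26835}$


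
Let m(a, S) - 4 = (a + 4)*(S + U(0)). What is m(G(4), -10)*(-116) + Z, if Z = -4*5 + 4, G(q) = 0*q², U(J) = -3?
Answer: 5552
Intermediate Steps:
G(q) = 0
m(a, S) = 4 + (-3 + S)*(4 + a) (m(a, S) = 4 + (a + 4)*(S - 3) = 4 + (4 + a)*(-3 + S) = 4 + (-3 + S)*(4 + a))
Z = -16 (Z = -20 + 4 = -16)
m(G(4), -10)*(-116) + Z = (-8 - 3*0 + 4*(-10) - 10*0)*(-116) - 16 = (-8 + 0 - 40 + 0)*(-116) - 16 = -48*(-116) - 16 = 5568 - 16 = 5552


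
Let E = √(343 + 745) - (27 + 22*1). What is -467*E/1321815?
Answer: 22883/1321815 - 3736*√17/1321815 ≈ 0.0056582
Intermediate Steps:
E = -49 + 8*√17 (E = √1088 - (27 + 22) = 8*√17 - 1*49 = 8*√17 - 49 = -49 + 8*√17 ≈ -16.015)
-467*E/1321815 = -467*(-49 + 8*√17)/1321815 = (22883 - 3736*√17)*(1/1321815) = 22883/1321815 - 3736*√17/1321815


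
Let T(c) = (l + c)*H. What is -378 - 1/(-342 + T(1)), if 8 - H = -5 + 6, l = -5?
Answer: -139859/370 ≈ -378.00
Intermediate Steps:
H = 7 (H = 8 - (-5 + 6) = 8 - 1*1 = 8 - 1 = 7)
T(c) = -35 + 7*c (T(c) = (-5 + c)*7 = -35 + 7*c)
-378 - 1/(-342 + T(1)) = -378 - 1/(-342 + (-35 + 7*1)) = -378 - 1/(-342 + (-35 + 7)) = -378 - 1/(-342 - 28) = -378 - 1/(-370) = -378 - 1*(-1/370) = -378 + 1/370 = -139859/370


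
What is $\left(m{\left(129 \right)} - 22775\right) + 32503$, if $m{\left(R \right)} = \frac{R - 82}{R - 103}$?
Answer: $\frac{252975}{26} \approx 9729.8$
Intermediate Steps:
$m{\left(R \right)} = \frac{-82 + R}{-103 + R}$
$\left(m{\left(129 \right)} - 22775\right) + 32503 = \left(\frac{-82 + 129}{-103 + 129} - 22775\right) + 32503 = \left(\frac{1}{26} \cdot 47 - 22775\right) + 32503 = \left(\frac{47}{26} - 22775\right) + 32503 = - \frac{592103}{26} + 32503 = \frac{252975}{26}$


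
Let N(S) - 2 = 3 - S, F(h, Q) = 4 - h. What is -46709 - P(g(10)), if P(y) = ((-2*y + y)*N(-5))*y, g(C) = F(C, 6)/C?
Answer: -233527/5 ≈ -46705.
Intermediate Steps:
N(S) = 5 - S (N(S) = 2 + (3 - S) = 5 - S)
g(C) = (4 - C)/C
P(y) = -10*y² (P(y) = ((-2*y + y)*(5 - 1*(-5)))*y = ((-y)*(5 + 5))*y = (-y*10)*y = (-10*y)*y = -10*y²)
-46709 - P(g(10)) = -46709 - (-10)*((4 - 1*10)/10)² = -46709 - (-10)*((4 - 10)/10)² = -46709 - (-10)*((⅒)*(-6))² = -46709 - (-10)*(-⅗)² = -46709 - (-10)*9/25 = -46709 - 1*(-18/5) = -46709 + 18/5 = -233527/5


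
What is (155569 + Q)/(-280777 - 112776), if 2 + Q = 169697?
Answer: -325264/393553 ≈ -0.82648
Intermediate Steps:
Q = 169695 (Q = -2 + 169697 = 169695)
(155569 + Q)/(-280777 - 112776) = (155569 + 169695)/(-280777 - 112776) = 325264/(-393553) = 325264*(-1/393553) = -325264/393553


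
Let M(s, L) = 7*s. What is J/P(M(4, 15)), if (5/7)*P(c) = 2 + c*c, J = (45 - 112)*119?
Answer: -5695/786 ≈ -7.2455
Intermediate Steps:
J = -7973 (J = -67*119 = -7973)
P(c) = 14/5 + 7*c**2/5 (P(c) = 7*(2 + c*c)/5 = 7*(2 + c**2)/5 = 14/5 + 7*c**2/5)
J/P(M(4, 15)) = -7973/(14/5 + 7*(7*4)**2/5) = -7973/(14/5 + (7/5)*28**2) = -7973/(14/5 + (7/5)*784) = -7973/(14/5 + 5488/5) = -7973/5502/5 = -7973*5/5502 = -5695/786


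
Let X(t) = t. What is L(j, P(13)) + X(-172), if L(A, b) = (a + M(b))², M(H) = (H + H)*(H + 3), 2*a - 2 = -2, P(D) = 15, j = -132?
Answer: 291428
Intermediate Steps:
a = 0 (a = 1 + (½)*(-2) = 1 - 1 = 0)
M(H) = 2*H*(3 + H) (M(H) = (2*H)*(3 + H) = 2*H*(3 + H))
L(A, b) = 4*b²*(3 + b)² (L(A, b) = (0 + 2*b*(3 + b))² = (2*b*(3 + b))² = 4*b²*(3 + b)²)
L(j, P(13)) + X(-172) = 4*15²*(3 + 15)² - 172 = 4*225*18² - 172 = 4*225*324 - 172 = 291600 - 172 = 291428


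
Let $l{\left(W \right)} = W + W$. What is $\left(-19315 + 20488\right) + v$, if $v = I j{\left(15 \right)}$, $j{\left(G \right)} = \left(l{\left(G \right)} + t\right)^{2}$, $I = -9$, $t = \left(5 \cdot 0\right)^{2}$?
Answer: $-6927$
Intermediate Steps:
$t = 0$ ($t = 0^{2} = 0$)
$l{\left(W \right)} = 2 W$
$j{\left(G \right)} = 4 G^{2}$ ($j{\left(G \right)} = \left(2 G + 0\right)^{2} = \left(2 G\right)^{2} = 4 G^{2}$)
$v = -8100$ ($v = - 9 \cdot 4 \cdot 15^{2} = - 9 \cdot 4 \cdot 225 = \left(-9\right) 900 = -8100$)
$\left(-19315 + 20488\right) + v = \left(-19315 + 20488\right) - 8100 = 1173 - 8100 = -6927$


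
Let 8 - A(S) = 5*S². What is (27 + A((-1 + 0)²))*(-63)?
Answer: -1890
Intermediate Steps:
A(S) = 8 - 5*S²
(27 + A((-1 + 0)²))*(-63) = (27 + (8 - 5*(-1 + 0)⁴))*(-63) = (27 + (8 - 5*((-1)²)²))*(-63) = (27 + (8 - 5*1²))*(-63) = (27 + (8 - 5*1))*(-63) = (27 + (8 - 5))*(-63) = (27 + 3)*(-63) = 30*(-63) = -1890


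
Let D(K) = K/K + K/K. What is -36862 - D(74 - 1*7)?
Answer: -36864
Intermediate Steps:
D(K) = 2 (D(K) = 1 + 1 = 2)
-36862 - D(74 - 1*7) = -36862 - 1*2 = -36862 - 2 = -36864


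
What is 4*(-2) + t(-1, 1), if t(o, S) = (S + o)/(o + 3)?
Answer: -8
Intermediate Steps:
t(o, S) = (S + o)/(3 + o)
4*(-2) + t(-1, 1) = 4*(-2) + (1 - 1)/(3 - 1) = -8 + 0/2 = -8 + (½)*0 = -8 + 0 = -8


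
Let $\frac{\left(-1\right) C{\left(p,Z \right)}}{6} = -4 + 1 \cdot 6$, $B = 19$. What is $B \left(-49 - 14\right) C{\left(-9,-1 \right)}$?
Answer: $14364$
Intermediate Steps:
$C{\left(p,Z \right)} = -12$ ($C{\left(p,Z \right)} = - 6 \left(-4 + 1 \cdot 6\right) = - 6 \left(-4 + 6\right) = \left(-6\right) 2 = -12$)
$B \left(-49 - 14\right) C{\left(-9,-1 \right)} = 19 \left(-49 - 14\right) \left(-12\right) = 19 \left(-63\right) \left(-12\right) = \left(-1197\right) \left(-12\right) = 14364$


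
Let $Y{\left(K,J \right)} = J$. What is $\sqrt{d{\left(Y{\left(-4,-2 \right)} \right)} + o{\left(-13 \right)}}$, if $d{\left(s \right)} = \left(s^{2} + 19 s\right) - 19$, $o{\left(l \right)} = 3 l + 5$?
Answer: $i \sqrt{87} \approx 9.3274 i$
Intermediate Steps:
$o{\left(l \right)} = 5 + 3 l$
$d{\left(s \right)} = -19 + s^{2} + 19 s$
$\sqrt{d{\left(Y{\left(-4,-2 \right)} \right)} + o{\left(-13 \right)}} = \sqrt{\left(-19 + \left(-2\right)^{2} + 19 \left(-2\right)\right) + \left(5 + 3 \left(-13\right)\right)} = \sqrt{\left(-19 + 4 - 38\right) + \left(5 - 39\right)} = \sqrt{-53 - 34} = \sqrt{-87} = i \sqrt{87}$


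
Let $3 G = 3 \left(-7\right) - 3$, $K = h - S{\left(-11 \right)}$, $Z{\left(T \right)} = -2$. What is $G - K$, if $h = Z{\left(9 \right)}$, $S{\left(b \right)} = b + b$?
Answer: $-28$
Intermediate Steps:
$S{\left(b \right)} = 2 b$
$h = -2$
$K = 20$ ($K = -2 - 2 \left(-11\right) = -2 - -22 = -2 + 22 = 20$)
$G = -8$ ($G = \frac{3 \left(-7\right) - 3}{3} = \frac{-21 - 3}{3} = \frac{1}{3} \left(-24\right) = -8$)
$G - K = -8 - 20 = -28$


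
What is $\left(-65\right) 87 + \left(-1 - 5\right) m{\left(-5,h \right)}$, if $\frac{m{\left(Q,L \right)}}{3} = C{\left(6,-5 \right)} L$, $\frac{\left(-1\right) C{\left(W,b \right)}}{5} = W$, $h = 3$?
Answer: $-4035$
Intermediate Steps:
$C{\left(W,b \right)} = - 5 W$
$m{\left(Q,L \right)} = - 90 L$ ($m{\left(Q,L \right)} = 3 \left(-5\right) 6 L = 3 \left(- 30 L\right) = - 90 L$)
$\left(-65\right) 87 + \left(-1 - 5\right) m{\left(-5,h \right)} = \left(-65\right) 87 + \left(-1 - 5\right) \left(\left(-90\right) 3\right) = -5655 - -1620 = -5655 + 1620 = -4035$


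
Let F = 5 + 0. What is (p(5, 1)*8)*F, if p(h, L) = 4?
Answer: 160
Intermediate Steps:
F = 5
(p(5, 1)*8)*F = (4*8)*5 = 32*5 = 160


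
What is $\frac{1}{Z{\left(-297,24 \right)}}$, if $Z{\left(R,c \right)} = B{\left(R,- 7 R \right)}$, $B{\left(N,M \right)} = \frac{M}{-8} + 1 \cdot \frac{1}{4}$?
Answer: $- \frac{8}{2077} \approx -0.0038517$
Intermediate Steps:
$B{\left(N,M \right)} = \frac{1}{4} - \frac{M}{8}$ ($B{\left(N,M \right)} = M \left(- \frac{1}{8}\right) + 1 \cdot \frac{1}{4} = - \frac{M}{8} + \frac{1}{4} = \frac{1}{4} - \frac{M}{8}$)
$Z{\left(R,c \right)} = \frac{1}{4} + \frac{7 R}{8}$ ($Z{\left(R,c \right)} = \frac{1}{4} - \frac{\left(-7\right) R}{8} = \frac{1}{4} + \frac{7 R}{8}$)
$\frac{1}{Z{\left(-297,24 \right)}} = \frac{1}{\frac{1}{4} + \frac{7}{8} \left(-297\right)} = \frac{1}{\frac{1}{4} - \frac{2079}{8}} = \frac{1}{- \frac{2077}{8}} = - \frac{8}{2077}$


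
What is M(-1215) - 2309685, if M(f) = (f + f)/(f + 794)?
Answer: -972374955/421 ≈ -2.3097e+6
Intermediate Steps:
M(f) = 2*f/(794 + f) (M(f) = (2*f)/(794 + f) = 2*f/(794 + f))
M(-1215) - 2309685 = 2*(-1215)/(794 - 1215) - 2309685 = 2*(-1215)/(-421) - 2309685 = 2*(-1215)*(-1/421) - 2309685 = 2430/421 - 2309685 = -972374955/421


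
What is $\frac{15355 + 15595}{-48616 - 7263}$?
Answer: $- \frac{30950}{55879} \approx -0.55387$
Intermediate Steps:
$\frac{15355 + 15595}{-48616 - 7263} = \frac{30950}{-48616 - 7263} = \frac{30950}{-55879} = 30950 \left(- \frac{1}{55879}\right) = - \frac{30950}{55879}$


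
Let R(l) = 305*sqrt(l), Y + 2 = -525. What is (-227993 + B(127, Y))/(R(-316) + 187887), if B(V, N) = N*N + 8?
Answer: 9346250928/35330920669 - 30343840*I*sqrt(79)/35330920669 ≈ 0.26453 - 0.0076336*I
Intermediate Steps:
Y = -527 (Y = -2 - 525 = -527)
B(V, N) = 8 + N**2 (B(V, N) = N**2 + 8 = 8 + N**2)
(-227993 + B(127, Y))/(R(-316) + 187887) = (-227993 + (8 + (-527)**2))/(305*sqrt(-316) + 187887) = (-227993 + (8 + 277729))/(305*(2*I*sqrt(79)) + 187887) = (-227993 + 277737)/(610*I*sqrt(79) + 187887) = 49744/(187887 + 610*I*sqrt(79))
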